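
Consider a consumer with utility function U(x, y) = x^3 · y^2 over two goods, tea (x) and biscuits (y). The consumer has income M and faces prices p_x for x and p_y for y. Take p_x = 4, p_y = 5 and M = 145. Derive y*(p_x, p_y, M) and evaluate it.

y* = 11.6

MU_x/MU_y = (3·y)/(2·x); tangency sets this equal to p_x/p_y.
Rearranging, p_y·y = (2/3)·p_x·x. Substituting into the budget gives p_x·x·(1 + (2/3)) = M.
Demand: x*(p_x,p_y,M) = 0.6·M/p_x and y* = 0.4·M/p_y.
At p_x=4, p_y=5, M=145: y* = 0.4·145/5 = 11.6.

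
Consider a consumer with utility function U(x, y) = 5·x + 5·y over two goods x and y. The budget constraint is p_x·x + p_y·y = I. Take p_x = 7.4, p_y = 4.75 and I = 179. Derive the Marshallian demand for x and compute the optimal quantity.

Numerically: x* = 0, y* = 37.6842.

x* = 0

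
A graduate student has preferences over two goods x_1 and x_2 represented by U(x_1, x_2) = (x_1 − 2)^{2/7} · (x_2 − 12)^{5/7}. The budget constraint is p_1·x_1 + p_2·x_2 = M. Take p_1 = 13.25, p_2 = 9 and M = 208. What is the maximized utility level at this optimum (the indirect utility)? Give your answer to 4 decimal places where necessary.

V = 4.02

Let x_1' = x_1−2, x_2' = x_2−12. MRS = (2/5)·x_2'/x_1' = p_1/p_2.
After buying the subsistence bundle (2, 12), a share 2/7 of the remaining income goes to x_1: x_1* = 2 + 2/7·(M − 2p_1 − 12p_2)/p_1.
Discretionary income = 208 − 2·13.25 − 12·9 = 73.5; x_1* = 2 + 2/7·73.5/13.25 = 3.5849; x_2* = 12 + 5/7·73.5/9 = 17.8333.
Utility at the optimum: U(3.5849, 17.8333) = 4.02.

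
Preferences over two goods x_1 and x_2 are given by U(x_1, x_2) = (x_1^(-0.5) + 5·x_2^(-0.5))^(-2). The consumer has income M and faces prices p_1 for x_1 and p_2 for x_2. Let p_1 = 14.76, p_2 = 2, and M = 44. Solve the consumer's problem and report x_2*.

Substitute x_2 = (x_2/x_1)·x_1 into the budget: x_1* = M/(p_1 + p_2·(x_2/x_1)).
Numerically x_2/x_1 = 11.083687, so x_1* = 44/(14.76 + 2·11.083687) = 1.1915 and x_2* = 11.083687·1.1915 = 13.2065.

x_2* = 13.2065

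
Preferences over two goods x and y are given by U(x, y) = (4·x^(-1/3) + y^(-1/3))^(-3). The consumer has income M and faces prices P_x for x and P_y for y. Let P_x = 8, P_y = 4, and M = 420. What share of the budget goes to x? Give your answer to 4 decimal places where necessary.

share on x = 0.7708

From the CES first-order condition, 4·(y/x)^(4/3) = P_x/P_y.
Solve for the ratio: y/x = [(1/4)·P_x/P_y]^(0.75).
Substitute y = (y/x)·x into the budget: x* = M/(P_x + P_y·(y/x)).
Numerically y/x = 0.594604, so x* = 420/(8 + 4·0.594604) = 40.4686 and y* = 0.594604·40.4686 = 24.0628.
Expenditure on x: 8·40.4686 = 323.7489; share = 0.7708.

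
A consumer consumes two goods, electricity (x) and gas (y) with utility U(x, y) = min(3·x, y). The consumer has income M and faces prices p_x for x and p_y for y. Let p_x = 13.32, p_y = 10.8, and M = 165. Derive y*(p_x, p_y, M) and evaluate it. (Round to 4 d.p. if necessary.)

y* = 10.8268

With perfect complements, no substitution: consume in ratio x:y = 1:3.
Budget: p_x·x + p_y·3·x = M, so (p_x + 3·p_y)·x = M.
Demand: x*(p_x,p_y,M) = M/(p_x + 3·p_y), y* = 3·M/(p_x + 3·p_y).
Here 13.32 + 3·10.8 = 45.72, giving y* = 10.8268.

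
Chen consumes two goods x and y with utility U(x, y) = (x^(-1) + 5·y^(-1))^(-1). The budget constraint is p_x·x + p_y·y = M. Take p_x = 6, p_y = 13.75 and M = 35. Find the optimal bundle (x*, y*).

x* = 1.3303, y* = 1.965

MU_x ∝ x^(-2), MU_y ∝ 5·y^(-2), so MRS = (1/5)·(y/x)^(2) = p_x/p_y.
Hence y/x = (5·p_x/p_y)^(1/(2)), i.e. raised to the 0.5 power.
Substitute y = (y/x)·x into the budget: x* = M/(p_x + p_y·(y/x)).
Numerically y/x = 1.477098, so x* = 35/(6 + 13.75·1.477098) = 1.3303 and y* = 1.477098·1.3303 = 1.965.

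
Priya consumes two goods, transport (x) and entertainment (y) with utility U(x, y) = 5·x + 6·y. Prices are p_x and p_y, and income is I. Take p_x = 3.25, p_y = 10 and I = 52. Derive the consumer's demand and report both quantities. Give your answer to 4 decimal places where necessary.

x* = 16, y* = 0

Linear utility — the consumer picks whichever good has higher MU/price: 5/3.25 = 1.5385 vs 6/10 = 0.6.
x gives more utility per dollar, so spend all income on x: x* = I/p_x, y* = 0.
Numerically: x* = 16, y* = 0.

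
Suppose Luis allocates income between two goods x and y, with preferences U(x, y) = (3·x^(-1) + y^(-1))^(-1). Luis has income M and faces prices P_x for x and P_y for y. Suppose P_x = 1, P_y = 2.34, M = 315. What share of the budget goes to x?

share on x = 0.531

From the CES first-order condition, 3·(y/x)^(2) = P_x/P_y.
Hence y/x = ((1/3)·P_x/P_y)^(1/(2)), i.e. raised to the 0.5 power.
With the ratio pinned down, the budget gives x* = M/(P_x + P_y·(y/x)) and y* = (y/x)·x*.
Numerically y/x = 0.377426, so x* = 315/(1 + 2.34·0.377426) = 167.2706 and y* = 0.377426·167.2706 = 63.1322.
Expenditure on x: 1·167.2706 = 167.2706; share = 0.531.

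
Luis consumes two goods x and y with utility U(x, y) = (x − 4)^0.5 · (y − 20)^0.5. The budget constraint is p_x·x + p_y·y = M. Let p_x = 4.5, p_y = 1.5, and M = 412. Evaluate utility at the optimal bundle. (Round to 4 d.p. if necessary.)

V = 70.0518

After buying the subsistence bundle (4, 20), a share 0.5 of the remaining income goes to x: x* = 4 + 0.5·(M − 4p_x − 20p_y)/p_x.
Discretionary income = 412 − 4·4.5 − 20·1.5 = 364; x* = 4 + 0.5·364/4.5 = 44.4444; y* = 20 + 0.5·364/1.5 = 141.3333.
Utility at the optimum: U(44.4444, 141.3333) = 70.0518.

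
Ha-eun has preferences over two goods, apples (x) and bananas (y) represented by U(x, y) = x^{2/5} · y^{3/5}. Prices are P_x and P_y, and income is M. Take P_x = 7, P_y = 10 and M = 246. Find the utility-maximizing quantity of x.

The MRS is (2/3)·y/x. Set MRS = P_x/P_y.
So 0.4·P_y·y = 0.6·P_x·x; combined with the budget, a share 0.4 of income goes to x.
Demand: x*(P_x,P_y,M) = 0.4·M/P_x and y* = 0.6·M/P_y.
At P_x=7, P_y=10, M=246: x* = 0.4·246/7 = 14.0571.

x* = 14.0571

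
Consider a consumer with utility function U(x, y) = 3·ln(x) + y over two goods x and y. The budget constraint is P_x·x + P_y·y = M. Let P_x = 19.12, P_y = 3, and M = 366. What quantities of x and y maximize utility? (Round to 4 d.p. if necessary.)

x* = 0.4707, y* = 119

Set MRS = P_x/P_y: (3/x)/1 = P_x/P_y.
So x*(P_x,P_y) = 3·P_y/P_x, independent of income; and y* = (M − 3·P_y)/P_y.
At the given prices: x* = 3·3/19.12 = 0.4707, and y* = 119.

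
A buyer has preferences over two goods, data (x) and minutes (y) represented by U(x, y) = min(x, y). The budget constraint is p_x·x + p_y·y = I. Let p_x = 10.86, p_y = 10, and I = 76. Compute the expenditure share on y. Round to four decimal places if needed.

share on y = 0.4794

With perfect complements, no substitution: consume in ratio x:y = 1:1.
Budget: p_x·x + p_y·x = I, so (p_x + p_y)·x = I.
Demand: x*(p_x,p_y,I) = I/(p_x + p_y), y* = I/(p_x + p_y).
Here 10.86 + 10 = 20.86, giving x* = 3.6433 and y* = 3.6433.
Expenditure on y: 10·3.6433 = 36.4334; share = 0.4794.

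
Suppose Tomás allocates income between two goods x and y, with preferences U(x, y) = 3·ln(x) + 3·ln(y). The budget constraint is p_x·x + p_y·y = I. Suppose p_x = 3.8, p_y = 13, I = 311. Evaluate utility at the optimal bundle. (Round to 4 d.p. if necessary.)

V = 18.58

Demand: x*(p_x,p_y,I) = 0.5·I/p_x and y* = 0.5·I/p_y.
At p_x=3.8, p_y=13, I=311: x* = 0.5·311/3.8 = 40.9211, y* = 11.9615.
Utility at the optimum: U(40.9211, 11.9615) = 18.58.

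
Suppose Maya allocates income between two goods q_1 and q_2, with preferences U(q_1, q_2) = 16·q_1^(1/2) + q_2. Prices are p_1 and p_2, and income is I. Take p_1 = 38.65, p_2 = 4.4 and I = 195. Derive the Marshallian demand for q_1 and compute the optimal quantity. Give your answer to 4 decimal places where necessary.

Utility is quasi-linear in q_2; the FOC for q_1 is 8/√q_1 = p_1/p_2.
Solve: √q_1 = 8·p_2/p_1, so q_1*(p_1,p_2) = (8·p_2/p_1)², and q_2* = (I − p_1·q_1*)/p_2.
Plugging in: q_1* = (8·4.4/38.65)² = 0.8294.

q_1* = 0.8294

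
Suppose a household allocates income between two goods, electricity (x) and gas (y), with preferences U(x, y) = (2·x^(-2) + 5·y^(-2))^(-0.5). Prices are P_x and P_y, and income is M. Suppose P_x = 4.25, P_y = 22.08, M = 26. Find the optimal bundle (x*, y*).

x* = 1.2064, y* = 0.9453

MRS = MU_x/MU_y = (2/5)·(y/x)^(3). Set equal to P_x/P_y.
Solve for the ratio: y/x = [(5/2)·P_x/P_y]^(1/3).
With the ratio pinned down, the budget gives x* = M/(P_x + P_y·(y/x)) and y* = (y/x)·x*.
Numerically y/x = 0.783628, so x* = 26/(4.25 + 22.08·0.783628) = 1.2064 and y* = 0.783628·1.2064 = 0.9453.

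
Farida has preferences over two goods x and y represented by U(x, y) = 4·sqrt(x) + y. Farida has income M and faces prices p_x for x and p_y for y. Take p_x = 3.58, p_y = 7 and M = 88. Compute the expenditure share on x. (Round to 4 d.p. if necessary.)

Plugging in: x* = (2·7/3.58)² = 15.2929, y* = 4.7502.
Expenditure on x: 3.58·15.2929 = 54.7486; share = 0.6221.

share on x = 0.6221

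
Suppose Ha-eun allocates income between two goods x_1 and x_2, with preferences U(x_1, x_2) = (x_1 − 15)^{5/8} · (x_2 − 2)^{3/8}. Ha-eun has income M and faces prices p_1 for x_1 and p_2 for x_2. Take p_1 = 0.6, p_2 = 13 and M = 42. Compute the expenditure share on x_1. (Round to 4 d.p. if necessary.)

share on x_1 = 0.3185

MRS = (5/3)·(x_2−2)/(x_1−15). Tangency with p_1/p_2 gives x_2−2 = (3/5)·(p_1/p_2)·(x_1−15).
Substituting into the budget: x_1* = 15 + 0.625·(M − 15·p_1 − 2·p_2)/p_1, and x_2* = 2 + 0.375·(…)/p_2.
Discretionary income = 42 − 15·0.6 − 2·13 = 7; x_1* = 15 + 0.625·7/0.6 = 22.2917; x_2* = 2 + 0.375·7/13 = 2.2019.
Expenditure on x_1: 0.6·22.2917 = 13.375; share = 0.3185.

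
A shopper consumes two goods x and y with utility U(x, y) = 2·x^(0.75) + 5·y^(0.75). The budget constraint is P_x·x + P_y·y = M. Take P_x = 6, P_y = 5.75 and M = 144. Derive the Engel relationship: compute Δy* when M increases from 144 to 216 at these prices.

From the CES first-order condition, (2/5)·(y/x)^(0.25) = P_x/P_y.
Solve for the ratio: y/x = [(5/2)·P_x/P_y]^(4).
With the ratio pinned down, the budget gives x* = M/(P_x + P_y·(y/x)) and y* = (y/x)·x*.
Numerically y/x = 46.312013, so x* = 144/(6 + 5.75·46.312013) = 0.5288 and y* = 46.312013·0.5288 = 24.4916.
At M' = 216: y* = 36.7375. Change: 36.7375 − 24.4916 = 12.2458.

Δy* = 12.2458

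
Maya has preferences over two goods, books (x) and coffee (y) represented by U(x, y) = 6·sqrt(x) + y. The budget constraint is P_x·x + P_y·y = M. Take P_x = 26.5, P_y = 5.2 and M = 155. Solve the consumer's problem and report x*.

Set MRS = P_x/P_y: 3·x^(−1/2) = P_x/P_y.
Solve: √x = 3·P_y/P_x, so x*(P_x,P_y) = (3·P_y/P_x)², and y* = (M − P_x·x*)/P_y.
Plugging in: x* = (3·5.2/26.5)² = 0.3465.

x* = 0.3465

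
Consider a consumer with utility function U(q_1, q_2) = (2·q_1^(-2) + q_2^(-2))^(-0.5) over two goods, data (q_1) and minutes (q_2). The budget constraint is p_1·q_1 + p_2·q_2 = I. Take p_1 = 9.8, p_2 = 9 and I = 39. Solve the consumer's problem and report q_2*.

From the CES first-order condition, 2·(q_2/q_1)^(3) = p_1/p_2.
Hence q_2/q_1 = ((1/2)·p_1/p_2)^(1/(3)), i.e. raised to the 1/3 power.
With the ratio pinned down, the budget gives q_1* = I/(p_1 + p_2·(q_2/q_1)) and q_2* = (q_2/q_1)·q_1*.
Numerically q_2/q_1 = 0.816553, so q_1* = 39/(9.8 + 9·0.816553) = 2.2742 and q_2* = 0.816553·2.2742 = 1.857.

q_2* = 1.857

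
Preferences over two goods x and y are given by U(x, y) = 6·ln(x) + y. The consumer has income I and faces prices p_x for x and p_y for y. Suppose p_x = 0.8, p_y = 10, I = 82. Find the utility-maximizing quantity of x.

So x*(p_x,p_y) = 6·p_y/p_x, independent of income; and y* = (I − 6·p_y)/p_y.
At the given prices: x* = 6·10/0.8 = 75.

x* = 75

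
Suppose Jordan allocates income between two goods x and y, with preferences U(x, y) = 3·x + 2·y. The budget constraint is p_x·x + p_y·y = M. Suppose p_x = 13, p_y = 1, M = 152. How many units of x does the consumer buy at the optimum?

x* = 0

Linear utility — the consumer picks whichever good has higher MU/price: 3/13 = 0.2308 vs 2/1 = 2.
y gives more utility per dollar, so spend all income on y: y* = M/p_y, x* = 0.
Numerically: x* = 0, y* = 152.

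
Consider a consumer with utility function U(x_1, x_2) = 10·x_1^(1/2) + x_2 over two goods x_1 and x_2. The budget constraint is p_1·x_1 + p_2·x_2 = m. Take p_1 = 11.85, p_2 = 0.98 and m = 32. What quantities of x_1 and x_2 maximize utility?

MU_x_1 = 5/√x_1, MU_x_2 = 1. Tangency: 5/√x_1 = p_1/p_2.
Solve: √x_1 = 5·p_2/p_1, so x_1*(p_1,p_2) = (5·p_2/p_1)², and x_2* = (m − p_1·x_1*)/p_2.
Plugging in: x_1* = (5·0.98/11.85)² = 0.171, x_2* = 30.5856.

x_1* = 0.171, x_2* = 30.5856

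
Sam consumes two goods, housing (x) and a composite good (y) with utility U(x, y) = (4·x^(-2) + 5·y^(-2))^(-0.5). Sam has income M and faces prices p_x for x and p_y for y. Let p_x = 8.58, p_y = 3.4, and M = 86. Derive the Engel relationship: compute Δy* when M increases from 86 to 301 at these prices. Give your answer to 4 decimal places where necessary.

Δy* = 23.2424

MRS = MU_x/MU_y = (4/5)·(y/x)^(3). Set equal to p_x/p_y.
Hence y/x = ((5/4)·p_x/p_y)^(1/(3)), i.e. raised to the 1/3 power.
Substitute y = (y/x)·x into the budget: x* = M/(p_x + p_y·(y/x)).
Numerically y/x = 1.466581, so x* = 86/(8.58 + 3.4·1.466581) = 6.3392 and y* = 1.466581·6.3392 = 9.297.
At M' = 301: y* = 32.5393. Change: 32.5393 − 9.297 = 23.2424.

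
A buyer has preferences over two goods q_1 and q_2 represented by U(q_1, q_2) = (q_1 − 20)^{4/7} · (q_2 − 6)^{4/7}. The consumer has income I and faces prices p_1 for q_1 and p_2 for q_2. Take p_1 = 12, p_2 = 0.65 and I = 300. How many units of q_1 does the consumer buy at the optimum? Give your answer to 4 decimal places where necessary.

After buying the subsistence bundle (20, 6), a share 0.5 of the remaining income goes to q_1: q_1* = 20 + 0.5·(I − 20p_1 − 6p_2)/p_1.
Discretionary income = 300 − 20·12 − 6·0.65 = 56.1; q_1* = 20 + 0.5·56.1/12 = 22.3375.

q_1* = 22.3375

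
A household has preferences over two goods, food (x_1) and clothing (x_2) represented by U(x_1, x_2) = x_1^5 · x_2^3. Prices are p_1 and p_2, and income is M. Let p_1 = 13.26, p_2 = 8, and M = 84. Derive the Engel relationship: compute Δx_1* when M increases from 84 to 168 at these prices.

The MRS is (5/3)·x_2/x_1. Set MRS = p_1/p_2.
Rearranging, p_2·x_2 = (3/5)·p_1·x_1. Substituting into the budget gives p_1·x_1·(1 + (3/5)) = M.
Demand: x_1*(p_1,p_2,M) = 0.625·M/p_1 and x_2* = 0.375·M/p_2.
At p_1=13.26, p_2=8, M=84: x_1* = 0.625·84/13.26 = 3.9593.
At M' = 168: x_1* = 7.9186. Change: 7.9186 − 3.9593 = 3.9593.

Δx_1* = 3.9593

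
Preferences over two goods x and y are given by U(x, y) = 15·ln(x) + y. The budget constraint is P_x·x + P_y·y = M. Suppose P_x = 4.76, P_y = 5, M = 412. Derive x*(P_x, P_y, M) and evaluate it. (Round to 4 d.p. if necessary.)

x* = 15.7563

Set MRS = P_x/P_y: (15/x)/1 = P_x/P_y.
So x*(P_x,P_y) = 15·P_y/P_x, independent of income; and y* = (M − 15·P_y)/P_y.
At the given prices: x* = 15·5/4.76 = 15.7563.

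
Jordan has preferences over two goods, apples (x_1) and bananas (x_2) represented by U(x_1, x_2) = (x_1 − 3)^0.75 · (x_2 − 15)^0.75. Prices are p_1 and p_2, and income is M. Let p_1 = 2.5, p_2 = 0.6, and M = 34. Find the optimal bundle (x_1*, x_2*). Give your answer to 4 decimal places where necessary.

x_1* = 6.5, x_2* = 29.5833

This is Cobb-Douglas in (x_1−3, x_2−15): tangency gives 0.75·p_2·(x_2−15) = 0.75·p_1·(x_1−3).
After buying the subsistence bundle (3, 15), a share 0.5 of the remaining income goes to x_1: x_1* = 3 + 0.5·(M − 3p_1 − 15p_2)/p_1.
Discretionary income = 34 − 3·2.5 − 15·0.6 = 17.5; x_1* = 3 + 0.5·17.5/2.5 = 6.5; x_2* = 15 + 0.5·17.5/0.6 = 29.5833.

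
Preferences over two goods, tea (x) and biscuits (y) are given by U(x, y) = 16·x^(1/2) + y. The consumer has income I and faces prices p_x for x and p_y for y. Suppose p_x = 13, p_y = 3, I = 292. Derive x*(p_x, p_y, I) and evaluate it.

x* = 3.4083

Utility is quasi-linear in y; the FOC for x is 8/√x = p_x/p_y.
Solve: √x = 8·p_y/p_x, so x*(p_x,p_y) = (8·p_y/p_x)², and y* = (I − p_x·x*)/p_y.
Plugging in: x* = (8·3/13)² = 3.4083.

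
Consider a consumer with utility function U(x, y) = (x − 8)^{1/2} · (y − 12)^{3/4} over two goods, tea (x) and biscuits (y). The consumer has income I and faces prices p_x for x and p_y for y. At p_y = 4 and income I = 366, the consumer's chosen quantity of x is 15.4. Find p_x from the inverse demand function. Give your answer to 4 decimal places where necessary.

p_x = 12

This is Cobb-Douglas in (x−8, y−12): tangency gives 0.5·p_y·(y−12) = 0.75·p_x·(x−8).
Substituting into the budget: x* = 8 + 0.4·(I − 8·p_x − 12·p_y)/p_x, and y* = 12 + 0.6·(…)/p_y.
Set x* = 15.4 in the demand function and solve for p_x: p_x = 12.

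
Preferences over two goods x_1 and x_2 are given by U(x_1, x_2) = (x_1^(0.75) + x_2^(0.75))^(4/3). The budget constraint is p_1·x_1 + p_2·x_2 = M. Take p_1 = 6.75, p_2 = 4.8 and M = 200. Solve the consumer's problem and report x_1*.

With the ratio pinned down, the budget gives x_1* = M/(p_1 + p_2·(x_2/x_1)) and x_2* = (x_2/x_1)·x_1*.
Numerically x_2/x_1 = 3.910661, so x_1* = 200/(6.75 + 4.8·3.910661) = 7.8366.

x_1* = 7.8366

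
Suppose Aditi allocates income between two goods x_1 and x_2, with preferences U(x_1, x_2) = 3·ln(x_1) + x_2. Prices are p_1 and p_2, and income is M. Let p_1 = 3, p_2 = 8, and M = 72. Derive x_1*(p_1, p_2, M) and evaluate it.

MU_x_1 = 3/x_1, MU_x_2 = 1. Tangency: 3/x_1 = p_1/p_2.
So x_1*(p_1,p_2) = 3·p_2/p_1, independent of income; and x_2* = (M − 3·p_2)/p_2.
At the given prices: x_1* = 3·8/3 = 8.

x_1* = 8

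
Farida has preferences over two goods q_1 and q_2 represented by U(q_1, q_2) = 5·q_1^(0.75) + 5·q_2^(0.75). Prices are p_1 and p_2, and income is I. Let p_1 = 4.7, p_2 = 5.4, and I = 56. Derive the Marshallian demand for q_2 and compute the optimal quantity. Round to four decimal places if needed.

MU_q_1 ∝ 5·q_1^(-0.25), MU_q_2 ∝ 5·q_2^(-0.25), so MRS = (q_2/q_1)^(0.25) = p_1/p_2.
Solve for the ratio: q_2/q_1 = [p_1/p_2]^(4).
Substitute q_2 = (q_2/q_1)·q_1 into the budget: q_1* = I/(p_1 + p_2·(q_2/q_1)).
Numerically q_2/q_1 = 0.573874, so q_1* = 56/(4.7 + 5.4·0.573874) = 7.1805 and q_2* = 0.573874·7.1805 = 4.1207.

q_2* = 4.1207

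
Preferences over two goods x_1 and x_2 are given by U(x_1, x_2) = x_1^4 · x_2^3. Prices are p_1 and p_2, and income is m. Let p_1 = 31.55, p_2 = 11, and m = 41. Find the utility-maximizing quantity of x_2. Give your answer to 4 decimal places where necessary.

x_2* = 1.5974

The MRS is (4/3)·x_2/x_1. Set MRS = p_1/p_2.
So 4·p_2·x_2 = 3·p_1·x_1; combined with the budget, a share 4/7 of income goes to x_1.
Demand: x_1*(p_1,p_2,m) = 4/7·m/p_1 and x_2* = 3/7·m/p_2.
At p_1=31.55, p_2=11, m=41: x_2* = 3/7·41/11 = 1.5974.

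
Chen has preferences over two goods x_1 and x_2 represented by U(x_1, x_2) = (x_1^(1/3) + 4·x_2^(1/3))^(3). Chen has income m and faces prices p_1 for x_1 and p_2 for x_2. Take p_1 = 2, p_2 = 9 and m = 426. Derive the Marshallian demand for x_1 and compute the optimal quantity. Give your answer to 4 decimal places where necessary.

x_1* = 44.6425

MRS = MU_x_1/MU_x_2 = (1/4)·(x_2/x_1)^(2/3). Set equal to p_1/p_2.
Hence x_2/x_1 = (4·p_1/p_2)^(1/(2/3)), i.e. raised to the 1.5 power.
Substitute x_2 = (x_2/x_1)·x_1 into the budget: x_1* = m/(p_1 + p_2·(x_2/x_1)).
Numerically x_2/x_1 = 0.838052, so x_1* = 426/(2 + 9·0.838052) = 44.6425.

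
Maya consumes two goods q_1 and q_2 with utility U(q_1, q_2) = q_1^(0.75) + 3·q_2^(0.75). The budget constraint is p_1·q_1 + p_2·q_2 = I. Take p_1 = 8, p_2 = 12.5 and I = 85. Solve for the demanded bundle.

MU_q_1 ∝ q_1^(-0.25), MU_q_2 ∝ 3·q_2^(-0.25), so MRS = (1/3)·(q_2/q_1)^(0.25) = p_1/p_2.
Solve for the ratio: q_2/q_1 = [3·p_1/p_2]^(4).
Substitute q_2 = (q_2/q_1)·q_1 into the budget: q_1* = I/(p_1 + p_2·(q_2/q_1)).
Numerically q_2/q_1 = 13.589545, so q_1* = 85/(8 + 12.5·13.589545) = 0.4779 and q_2* = 13.589545·0.4779 = 6.4942.

q_1* = 0.4779, q_2* = 6.4942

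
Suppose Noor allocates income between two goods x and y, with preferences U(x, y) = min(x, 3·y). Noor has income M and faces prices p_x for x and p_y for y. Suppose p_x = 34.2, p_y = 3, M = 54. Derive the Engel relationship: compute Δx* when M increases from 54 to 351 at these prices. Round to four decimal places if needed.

With perfect complements, no substitution: consume in ratio x:y = 3:1.
Budget: p_x·x + p_y·(1/3)·x = M, so (3·p_x + p_y)·x = 3·M.
Demand: x*(p_x,p_y,M) = 3·M/(3·p_x + p_y), y* = M/(3·p_x + p_y).
Here 3·34.2 + 3 = 105.6, giving x* = 1.5341.
At M' = 351: x* = 9.9716. Change: 9.9716 − 1.5341 = 8.4375.

Δx* = 8.4375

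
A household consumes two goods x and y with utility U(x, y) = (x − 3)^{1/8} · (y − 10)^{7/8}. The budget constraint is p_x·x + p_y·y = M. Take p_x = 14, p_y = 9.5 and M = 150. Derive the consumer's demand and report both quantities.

x* = 3.1161, y* = 11.1974

Let x' = x−3, y' = y−10. MRS = (1/7)·y'/x' = p_x/p_y.
After buying the subsistence bundle (3, 10), a share 0.125 of the remaining income goes to x: x* = 3 + 0.125·(M − 3p_x − 10p_y)/p_x.
Discretionary income = 150 − 3·14 − 10·9.5 = 13; x* = 3 + 0.125·13/14 = 3.1161; y* = 10 + 0.875·13/9.5 = 11.1974.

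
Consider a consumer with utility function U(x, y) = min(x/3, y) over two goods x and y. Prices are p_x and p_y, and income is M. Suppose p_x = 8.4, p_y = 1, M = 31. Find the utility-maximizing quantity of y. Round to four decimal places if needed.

y* = 1.1832

With perfect complements, no substitution: consume in ratio x:y = 3:1.
Budget: p_x·x + p_y·(1/3)·x = M, so (3·p_x + p_y)·x = 3·M.
Demand: x*(p_x,p_y,M) = 3·M/(3·p_x + p_y), y* = M/(3·p_x + p_y).
Here 3·8.4 + 1 = 26.2, giving y* = 1.1832.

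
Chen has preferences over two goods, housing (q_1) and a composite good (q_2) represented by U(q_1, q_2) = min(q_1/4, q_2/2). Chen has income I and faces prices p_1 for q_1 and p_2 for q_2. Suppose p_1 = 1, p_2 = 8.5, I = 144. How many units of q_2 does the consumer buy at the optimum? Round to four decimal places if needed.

q_2* = 13.7143

With perfect complements, no substitution: consume in ratio q_1:q_2 = 4:2.
Budget: p_1·q_1 + p_2·(1/2)·q_1 = I, so (4·p_1 + 2·p_2)·q_1 = 4·I.
Demand: q_1*(p_1,p_2,I) = 4·I/(4·p_1 + 2·p_2), q_2* = 2·I/(4·p_1 + 2·p_2).
Here 4·1 + 2·8.5 = 21, giving q_2* = 13.7143.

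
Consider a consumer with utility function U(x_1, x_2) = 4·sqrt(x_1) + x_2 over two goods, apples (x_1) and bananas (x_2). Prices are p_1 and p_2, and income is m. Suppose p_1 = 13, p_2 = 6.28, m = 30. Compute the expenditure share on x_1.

MU_x_1 = 2/√x_1, MU_x_2 = 1. Tangency: 2/√x_1 = p_1/p_2.
Thus x_1* = (2·p_2/p_1)² — independent of m — with the rest of income spent on x_2.
Plugging in: x_1* = (2·6.28/13)² = 0.9335, x_2* = 2.8448.
Expenditure on x_1: 13·0.9335 = 12.1349; share = 0.4045.

share on x_1 = 0.4045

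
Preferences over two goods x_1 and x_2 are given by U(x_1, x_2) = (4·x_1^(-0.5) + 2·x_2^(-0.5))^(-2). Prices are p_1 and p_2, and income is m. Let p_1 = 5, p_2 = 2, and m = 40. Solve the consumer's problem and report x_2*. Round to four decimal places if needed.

x_2* = 6.3403

From the CES first-order condition, 2·(x_2/x_1)^(1.5) = p_1/p_2.
Hence x_2/x_1 = ((1/2)·p_1/p_2)^(1/(1.5)), i.e. raised to the 2/3 power.
With the ratio pinned down, the budget gives x_1* = m/(p_1 + p_2·(x_2/x_1)) and x_2* = (x_2/x_1)·x_1*.
Numerically x_2/x_1 = 1.160397, so x_1* = 40/(5 + 2·1.160397) = 5.4639 and x_2* = 1.160397·5.4639 = 6.3403.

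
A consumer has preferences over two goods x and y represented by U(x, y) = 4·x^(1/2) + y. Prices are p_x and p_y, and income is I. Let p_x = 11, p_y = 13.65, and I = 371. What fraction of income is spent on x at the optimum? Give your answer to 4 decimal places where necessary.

Set MRS = p_x/p_y: 2·x^(−1/2) = p_x/p_y.
Solve: √x = 2·p_y/p_x, so x*(p_x,p_y) = (2·p_y/p_x)², and y* = (I − p_x·x*)/p_y.
Plugging in: x* = (2·13.65/11)² = 6.1594, y* = 22.2159.
Expenditure on x: 11·6.1594 = 67.7536; share = 0.1826.

share on x = 0.1826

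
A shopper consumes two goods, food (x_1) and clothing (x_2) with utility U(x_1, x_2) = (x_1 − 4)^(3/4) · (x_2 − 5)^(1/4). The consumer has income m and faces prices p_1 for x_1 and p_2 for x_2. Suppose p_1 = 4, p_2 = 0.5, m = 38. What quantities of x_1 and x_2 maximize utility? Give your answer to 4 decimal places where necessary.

x_1* = 7.6562, x_2* = 14.75

This is Cobb-Douglas in (x_1−4, x_2−5): tangency gives 0.75·p_2·(x_2−5) = 0.25·p_1·(x_1−4).
Substituting into the budget: x_1* = 4 + 0.75·(m − 4·p_1 − 5·p_2)/p_1, and x_2* = 5 + 0.25·(…)/p_2.
Discretionary income = 38 − 4·4 − 5·0.5 = 19.5; x_1* = 4 + 0.75·19.5/4 = 7.6562; x_2* = 5 + 0.25·19.5/0.5 = 14.75.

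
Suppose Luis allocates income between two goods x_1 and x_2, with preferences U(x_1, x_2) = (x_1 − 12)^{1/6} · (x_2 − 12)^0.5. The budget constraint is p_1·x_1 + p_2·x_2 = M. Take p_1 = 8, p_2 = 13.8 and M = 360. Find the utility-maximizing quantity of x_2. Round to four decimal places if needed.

Let x_1' = x_1−12, x_2' = x_2−12. MRS = (1/3)·x_2'/x_1' = p_1/p_2.
Substituting into the budget: x_1* = 12 + 0.25·(M − 12·p_1 − 12·p_2)/p_1, and x_2* = 12 + 0.75·(…)/p_2.
Discretionary income = 360 − 12·8 − 12·13.8 = 98.4; x_2* = 12 + 0.75·98.4/13.8 = 17.3478.

x_2* = 17.3478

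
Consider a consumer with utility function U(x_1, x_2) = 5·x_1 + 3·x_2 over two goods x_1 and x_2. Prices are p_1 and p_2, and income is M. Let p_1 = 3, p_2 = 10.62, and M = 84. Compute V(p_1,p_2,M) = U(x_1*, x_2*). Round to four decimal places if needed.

Perfect substitutes: compare marginal utility per dollar. 5/p_1 vs 3/p_2 → 1.6667 vs 0.2825.
x_1 gives more utility per dollar, so spend all income on x_1: x_1* = M/p_1, x_2* = 0.
Numerically: x_1* = 28, x_2* = 0.
Utility at the optimum: U(28, 0) = 140.

V = 140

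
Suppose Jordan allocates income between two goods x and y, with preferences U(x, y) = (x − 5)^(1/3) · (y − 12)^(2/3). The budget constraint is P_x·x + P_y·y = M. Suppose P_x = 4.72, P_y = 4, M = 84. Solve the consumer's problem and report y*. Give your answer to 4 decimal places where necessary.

y* = 14.0667

MRS = (1/2)·(y−12)/(x−5). Tangency with P_x/P_y gives y−12 = 2·(P_x/P_y)·(x−5).
Substituting into the budget: x* = 5 + 1/3·(M − 5·P_x − 12·P_y)/P_x, and y* = 12 + 2/3·(…)/P_y.
Discretionary income = 84 − 5·4.72 − 12·4 = 12.4; y* = 12 + 2/3·12.4/4 = 14.0667.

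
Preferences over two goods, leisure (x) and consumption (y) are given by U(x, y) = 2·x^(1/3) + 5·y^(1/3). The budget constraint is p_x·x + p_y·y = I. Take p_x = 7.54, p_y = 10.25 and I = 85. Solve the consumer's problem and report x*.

x* = 2.5678

MU_x ∝ 2·x^(-2/3), MU_y ∝ 5·y^(-2/3), so MRS = (2/5)·(y/x)^(2/3) = p_x/p_y.
Solve for the ratio: y/x = [(5/2)·p_x/p_y]^(1.5).
With the ratio pinned down, the budget gives x* = I/(p_x + p_y·(y/x)) and y* = (y/x)·x*.
Numerically y/x = 2.493913, so x* = 85/(7.54 + 10.25·2.493913) = 2.5678.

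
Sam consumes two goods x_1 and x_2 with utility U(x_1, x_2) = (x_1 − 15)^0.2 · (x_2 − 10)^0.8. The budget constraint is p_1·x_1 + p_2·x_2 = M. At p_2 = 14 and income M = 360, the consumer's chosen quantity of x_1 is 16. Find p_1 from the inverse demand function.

This is Cobb-Douglas in (x_1−15, x_2−10): tangency gives 0.2·p_2·(x_2−10) = 0.8·p_1·(x_1−15).
After buying the subsistence bundle (15, 10), a share 0.2 of the remaining income goes to x_1: x_1* = 15 + 0.2·(M − 15p_1 − 10p_2)/p_1.
Set x_1* = 16 in the demand function and solve for p_1: p_1 = 11.

p_1 = 11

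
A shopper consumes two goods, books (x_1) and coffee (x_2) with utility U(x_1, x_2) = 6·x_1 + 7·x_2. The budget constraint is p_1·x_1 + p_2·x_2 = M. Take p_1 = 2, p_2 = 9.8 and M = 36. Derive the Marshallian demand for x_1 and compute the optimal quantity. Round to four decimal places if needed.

x_1* = 18

Linear utility — the consumer picks whichever good has higher MU/price: 6/2 = 3 vs 7/9.8 = 0.7143.
x_1 gives more utility per dollar, so spend all income on x_1: x_1* = M/p_1, x_2* = 0.
Numerically: x_1* = 18, x_2* = 0.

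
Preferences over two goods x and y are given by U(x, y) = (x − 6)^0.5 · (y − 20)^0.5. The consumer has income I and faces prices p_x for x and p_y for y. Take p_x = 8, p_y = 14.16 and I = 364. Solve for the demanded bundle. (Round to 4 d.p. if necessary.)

This is Cobb-Douglas in (x−6, y−20): tangency gives 0.5·p_y·(y−20) = 0.5·p_x·(x−6).
After buying the subsistence bundle (6, 20), a share 0.5 of the remaining income goes to x: x* = 6 + 0.5·(I − 6p_x − 20p_y)/p_x.
Discretionary income = 364 − 6·8 − 20·14.16 = 32.8; x* = 6 + 0.5·32.8/8 = 8.05; y* = 20 + 0.5·32.8/14.16 = 21.1582.

x* = 8.05, y* = 21.1582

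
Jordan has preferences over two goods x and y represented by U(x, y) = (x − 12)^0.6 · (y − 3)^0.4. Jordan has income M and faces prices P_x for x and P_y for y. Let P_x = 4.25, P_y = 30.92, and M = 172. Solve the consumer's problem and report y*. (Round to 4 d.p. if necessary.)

y* = 3.3653

MRS = (3/2)·(y−3)/(x−12). Tangency with P_x/P_y gives y−3 = (2/3)·(P_x/P_y)·(x−12).
After buying the subsistence bundle (12, 3), a share 0.6 of the remaining income goes to x: x* = 12 + 0.6·(M − 12P_x − 3P_y)/P_x.
Discretionary income = 172 − 12·4.25 − 3·30.92 = 28.24; y* = 3 + 0.4·28.24/30.92 = 3.3653.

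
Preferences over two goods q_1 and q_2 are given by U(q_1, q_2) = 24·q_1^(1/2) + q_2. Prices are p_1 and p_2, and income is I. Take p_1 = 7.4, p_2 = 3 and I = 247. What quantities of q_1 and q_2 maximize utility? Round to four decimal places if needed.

q_1* = 23.6669, q_2* = 23.955

Set MRS = p_1/p_2: 12·q_1^(−1/2) = p_1/p_2.
Solve: √q_1 = 12·p_2/p_1, so q_1*(p_1,p_2) = (12·p_2/p_1)², and q_2* = (I − p_1·q_1*)/p_2.
Plugging in: q_1* = (12·3/7.4)² = 23.6669, q_2* = 23.955.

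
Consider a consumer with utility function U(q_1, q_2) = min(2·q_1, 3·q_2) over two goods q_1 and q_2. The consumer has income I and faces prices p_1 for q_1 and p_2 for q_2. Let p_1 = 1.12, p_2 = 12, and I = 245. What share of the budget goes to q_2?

Leontief preferences: the optimum is at the kink where q_1/3 = q_2/2, i.e. q_2 = (2/3)·q_1.
Budget: p_1·q_1 + p_2·(2/3)·q_1 = I, so (3·p_1 + 2·p_2)·q_1 = 3·I.
Demand: q_1*(p_1,p_2,I) = 3·I/(3·p_1 + 2·p_2), q_2* = 2·I/(3·p_1 + 2·p_2).
Here 3·1.12 + 2·12 = 27.36, giving q_1* = 26.864 and q_2* = 17.9094.
Expenditure on q_2: 12·17.9094 = 214.9123; share = 0.8772.

share on q_2 = 0.8772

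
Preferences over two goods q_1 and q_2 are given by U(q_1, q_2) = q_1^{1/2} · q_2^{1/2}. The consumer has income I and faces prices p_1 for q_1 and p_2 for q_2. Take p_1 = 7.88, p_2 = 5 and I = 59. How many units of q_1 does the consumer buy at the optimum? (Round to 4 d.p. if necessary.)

q_1* = 3.7437

Demand: q_1*(p_1,p_2,I) = 0.5·I/p_1 and q_2* = 0.5·I/p_2.
At p_1=7.88, p_2=5, I=59: q_1* = 0.5·59/7.88 = 3.7437.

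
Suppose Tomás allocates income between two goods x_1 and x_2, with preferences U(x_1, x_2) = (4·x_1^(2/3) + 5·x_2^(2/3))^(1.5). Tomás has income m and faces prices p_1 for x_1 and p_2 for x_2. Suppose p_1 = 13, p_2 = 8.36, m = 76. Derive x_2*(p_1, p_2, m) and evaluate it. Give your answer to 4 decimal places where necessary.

x_2* = 7.5024

MU_x_1 ∝ 4·x_1^(-1/3), MU_x_2 ∝ 5·x_2^(-1/3), so MRS = (4/5)·(x_2/x_1)^(1/3) = p_1/p_2.
Hence x_2/x_1 = ((5/4)·p_1/p_2)^(1/(1/3)), i.e. raised to the 3 power.
Substitute x_2 = (x_2/x_1)·x_1 into the budget: x_1* = m/(p_1 + p_2·(x_2/x_1)).
Numerically x_2/x_1 = 7.344145, so x_1* = 76/(13 + 8.36·7.344145) = 1.0215 and x_2* = 7.344145·1.0215 = 7.5024.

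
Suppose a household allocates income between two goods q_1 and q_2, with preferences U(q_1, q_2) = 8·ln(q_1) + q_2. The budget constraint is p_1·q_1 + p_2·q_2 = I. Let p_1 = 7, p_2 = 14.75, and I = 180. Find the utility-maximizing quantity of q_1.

q_1* = 16.8571

So q_1*(p_1,p_2) = 8·p_2/p_1, independent of income; and q_2* = (I − 8·p_2)/p_2.
At the given prices: q_1* = 8·14.75/7 = 16.8571.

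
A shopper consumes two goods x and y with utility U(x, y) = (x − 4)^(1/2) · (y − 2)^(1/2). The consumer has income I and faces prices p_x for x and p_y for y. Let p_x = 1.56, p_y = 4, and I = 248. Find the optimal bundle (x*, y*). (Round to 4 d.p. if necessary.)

x* = 78.9231, y* = 31.22

MRS = (y−2)/(x−4). Tangency with p_x/p_y gives y−2 = (p_x/p_y)·(x−4).
After buying the subsistence bundle (4, 2), a share 0.5 of the remaining income goes to x: x* = 4 + 0.5·(I − 4p_x − 2p_y)/p_x.
Discretionary income = 248 − 4·1.56 − 2·4 = 233.76; x* = 4 + 0.5·233.76/1.56 = 78.9231; y* = 2 + 0.5·233.76/4 = 31.22.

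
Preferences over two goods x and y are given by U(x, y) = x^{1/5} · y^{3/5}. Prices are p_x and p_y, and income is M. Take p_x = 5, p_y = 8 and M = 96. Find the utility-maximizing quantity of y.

The MRS is (1/3)·y/x. Set MRS = p_x/p_y.
Rearranging, p_y·y = 3·p_x·x. Substituting into the budget gives p_x·x·(1 + 3) = M.
Demand: x*(p_x,p_y,M) = 0.25·M/p_x and y* = 0.75·M/p_y.
At p_x=5, p_y=8, M=96: y* = 0.75·96/8 = 9.

y* = 9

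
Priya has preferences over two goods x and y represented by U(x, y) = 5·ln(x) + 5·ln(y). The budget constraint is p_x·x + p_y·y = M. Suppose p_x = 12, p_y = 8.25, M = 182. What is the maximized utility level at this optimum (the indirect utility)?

Tangency: MRS = y/x = p_x/p_y.
So 5·p_y·y = 5·p_x·x; combined with the budget, a share 0.5 of income goes to x.
Demand: x*(p_x,p_y,M) = 0.5·M/p_x and y* = 0.5·M/p_y.
At p_x=12, p_y=8.25, M=182: x* = 0.5·182/12 = 7.5833, y* = 11.0303.
Utility at the optimum: U(7.5833, 11.0303) = 22.133.

V = 22.133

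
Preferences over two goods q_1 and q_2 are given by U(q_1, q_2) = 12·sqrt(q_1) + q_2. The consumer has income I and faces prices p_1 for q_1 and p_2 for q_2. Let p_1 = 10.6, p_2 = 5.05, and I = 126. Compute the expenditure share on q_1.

Set MRS = p_1/p_2: 6·q_1^(−1/2) = p_1/p_2.
Thus q_1* = (6·p_2/p_1)² — independent of I — with the rest of income spent on q_2.
Plugging in: q_1* = (6·5.05/10.6)² = 8.171, q_2* = 7.7996.
Expenditure on q_1: 10.6·8.171 = 86.6123; share = 0.6874.

share on q_1 = 0.6874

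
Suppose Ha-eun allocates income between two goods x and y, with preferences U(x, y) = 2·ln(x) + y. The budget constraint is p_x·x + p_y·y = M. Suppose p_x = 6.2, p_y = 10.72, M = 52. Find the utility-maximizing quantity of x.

MU_x = 2/x, MU_y = 1. Tangency: 2/x = p_x/p_y.
So x*(p_x,p_y) = 2·p_y/p_x, independent of income; and y* = (M − 2·p_y)/p_y.
At the given prices: x* = 2·10.72/6.2 = 3.4581.

x* = 3.4581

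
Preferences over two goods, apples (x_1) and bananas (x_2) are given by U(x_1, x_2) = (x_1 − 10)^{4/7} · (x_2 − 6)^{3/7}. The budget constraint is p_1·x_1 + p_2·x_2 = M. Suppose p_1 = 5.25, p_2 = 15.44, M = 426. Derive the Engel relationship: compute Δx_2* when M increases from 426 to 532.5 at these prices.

Δx_2* = 2.9561

Let x_1' = x_1−10, x_2' = x_2−6. MRS = (4/3)·x_2'/x_1' = p_1/p_2.
Substituting into the budget: x_1* = 10 + 4/7·(M − 10·p_1 − 6·p_2)/p_1, and x_2* = 6 + 3/7·(…)/p_2.
Discretionary income = 426 − 10·5.25 − 6·15.44 = 280.86; x_2* = 6 + 3/7·280.86/15.44 = 13.7959.
At M' = 532.5: x_2* = 16.752. Change: 16.752 − 13.7959 = 2.9561.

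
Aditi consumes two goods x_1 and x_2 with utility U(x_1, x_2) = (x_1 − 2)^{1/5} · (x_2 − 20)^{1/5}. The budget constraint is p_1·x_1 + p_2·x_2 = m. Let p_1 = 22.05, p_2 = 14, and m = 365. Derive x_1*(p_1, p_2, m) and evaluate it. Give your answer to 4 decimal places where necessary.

Discretionary income = 365 − 2·22.05 − 20·14 = 40.9; x_1* = 2 + 0.5·40.9/22.05 = 2.9274.

x_1* = 2.9274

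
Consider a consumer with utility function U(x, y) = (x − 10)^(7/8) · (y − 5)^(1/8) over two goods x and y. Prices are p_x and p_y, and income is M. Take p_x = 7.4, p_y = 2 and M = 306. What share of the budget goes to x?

share on x = 0.8766

Let x' = x−10, y' = y−5. MRS = 7·y'/x' = p_x/p_y.
After buying the subsistence bundle (10, 5), a share 0.875 of the remaining income goes to x: x* = 10 + 0.875·(M − 10p_x − 5p_y)/p_x.
Discretionary income = 306 − 10·7.4 − 5·2 = 222; x* = 10 + 0.875·222/7.4 = 36.25; y* = 5 + 0.125·222/2 = 18.875.
Expenditure on x: 7.4·36.25 = 268.25; share = 0.8766.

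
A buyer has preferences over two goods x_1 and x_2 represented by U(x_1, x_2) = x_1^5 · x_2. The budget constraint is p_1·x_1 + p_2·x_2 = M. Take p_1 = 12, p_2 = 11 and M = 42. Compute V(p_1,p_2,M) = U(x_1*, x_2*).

V = 134.3196

Demand: x_1*(p_1,p_2,M) = 5/6·M/p_1 and x_2* = 1/6·M/p_2.
At p_1=12, p_2=11, M=42: x_1* = 5/6·42/12 = 2.9167, x_2* = 0.6364.
Utility at the optimum: U(2.9167, 0.6364) = 134.3196.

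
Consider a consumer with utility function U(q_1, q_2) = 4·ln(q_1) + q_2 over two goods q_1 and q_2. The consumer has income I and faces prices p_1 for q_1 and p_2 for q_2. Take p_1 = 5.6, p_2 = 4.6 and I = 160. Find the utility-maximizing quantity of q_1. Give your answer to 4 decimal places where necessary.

Set MRS = p_1/p_2: (4/q_1)/1 = p_1/p_2.
So q_1*(p_1,p_2) = 4·p_2/p_1, independent of income; and q_2* = (I − 4·p_2)/p_2.
At the given prices: q_1* = 4·4.6/5.6 = 3.2857.

q_1* = 3.2857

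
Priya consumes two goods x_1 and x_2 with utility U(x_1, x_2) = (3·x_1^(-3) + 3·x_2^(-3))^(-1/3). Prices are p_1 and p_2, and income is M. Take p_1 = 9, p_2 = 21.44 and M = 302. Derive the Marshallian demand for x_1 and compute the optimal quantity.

x_1* = 11.5015

From the CES first-order condition, (x_2/x_1)^(4) = p_1/p_2.
Solve for the ratio: x_2/x_1 = [p_1/p_2]^(0.25).
With the ratio pinned down, the budget gives x_1* = M/(p_1 + p_2·(x_2/x_1)) and x_2* = (x_2/x_1)·x_1*.
Numerically x_2/x_1 = 0.804923, so x_1* = 302/(9 + 21.44·0.804923) = 11.5015.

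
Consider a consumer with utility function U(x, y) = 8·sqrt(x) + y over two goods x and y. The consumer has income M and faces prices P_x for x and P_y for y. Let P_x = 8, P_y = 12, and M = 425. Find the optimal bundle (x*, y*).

x* = 36, y* = 11.4167

Set MRS = P_x/P_y: 4·x^(−1/2) = P_x/P_y.
Solve: √x = 4·P_y/P_x, so x*(P_x,P_y) = (4·P_y/P_x)², and y* = (M − P_x·x*)/P_y.
Plugging in: x* = (4·12/8)² = 36, y* = 11.4167.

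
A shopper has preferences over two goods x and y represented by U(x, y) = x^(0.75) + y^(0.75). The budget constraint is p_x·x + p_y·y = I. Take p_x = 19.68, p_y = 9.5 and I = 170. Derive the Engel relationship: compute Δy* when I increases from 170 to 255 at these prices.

Δy* = 8.0427

MU_x ∝ x^(-0.25), MU_y ∝ y^(-0.25), so MRS = (y/x)^(0.25) = p_x/p_y.
Solve for the ratio: y/x = [p_x/p_y]^(4).
Substitute y = (y/x)·x into the budget: x* = I/(p_x + p_y·(y/x)).
Numerically y/x = 18.416452, so x* = 170/(19.68 + 9.5·18.416452) = 0.8734 and y* = 18.416452·0.8734 = 16.0854.
At I' = 255: y* = 24.1281. Change: 24.1281 − 16.0854 = 8.0427.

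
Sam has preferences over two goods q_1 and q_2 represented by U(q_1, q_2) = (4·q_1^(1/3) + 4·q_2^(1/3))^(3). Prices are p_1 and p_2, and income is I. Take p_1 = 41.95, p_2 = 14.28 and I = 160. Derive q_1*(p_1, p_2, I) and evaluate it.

MU_q_1 ∝ 4·q_1^(-2/3), MU_q_2 ∝ 4·q_2^(-2/3), so MRS = (q_2/q_1)^(2/3) = p_1/p_2.
Hence q_2/q_1 = (p_1/p_2)^(1/(2/3)), i.e. raised to the 1.5 power.
With the ratio pinned down, the budget gives q_1* = I/(p_1 + p_2·(q_2/q_1)) and q_2* = (q_2/q_1)·q_1*.
Numerically q_2/q_1 = 5.035071, so q_1* = 160/(41.95 + 14.28·5.035071) = 1.4053.

q_1* = 1.4053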